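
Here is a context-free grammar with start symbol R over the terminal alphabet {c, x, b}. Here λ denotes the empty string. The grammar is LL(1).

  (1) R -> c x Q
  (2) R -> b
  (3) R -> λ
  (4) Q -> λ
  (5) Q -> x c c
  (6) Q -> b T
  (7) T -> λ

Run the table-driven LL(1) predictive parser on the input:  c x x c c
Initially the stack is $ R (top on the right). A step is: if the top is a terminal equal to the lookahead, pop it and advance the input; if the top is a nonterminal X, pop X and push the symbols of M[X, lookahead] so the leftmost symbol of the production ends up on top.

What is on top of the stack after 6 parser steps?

c

     Stack    Input        Action
  1  $ R      c x x c c $  expand R -> c x Q
  2  $ Q x c  c x x c c $  match c
  3  $ Q x    x x c c $    match x
  4  $ Q      x c c $      expand Q -> x c c
  5  $ c c x  x c c $      match x
  6  $ c c    c c $        match c
Stack after step 6: $ c (top = c).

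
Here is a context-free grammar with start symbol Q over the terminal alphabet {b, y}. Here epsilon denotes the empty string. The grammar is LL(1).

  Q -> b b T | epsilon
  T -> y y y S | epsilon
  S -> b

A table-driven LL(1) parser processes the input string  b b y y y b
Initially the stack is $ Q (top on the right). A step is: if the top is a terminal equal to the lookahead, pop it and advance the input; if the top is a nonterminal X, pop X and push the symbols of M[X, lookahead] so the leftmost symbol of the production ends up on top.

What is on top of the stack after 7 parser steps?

     Stack      Input          Action
  1  $ Q        b b y y y b $  expand Q -> b b T
  2  $ T b b    b b y y y b $  match b
  3  $ T b      b y y y b $    match b
  4  $ T        y y y b $      expand T -> y y y S
  5  $ S y y y  y y y b $      match y
  6  $ S y y    y y b $        match y
  7  $ S y      y b $          match y
Stack after step 7: $ S (top = S).

S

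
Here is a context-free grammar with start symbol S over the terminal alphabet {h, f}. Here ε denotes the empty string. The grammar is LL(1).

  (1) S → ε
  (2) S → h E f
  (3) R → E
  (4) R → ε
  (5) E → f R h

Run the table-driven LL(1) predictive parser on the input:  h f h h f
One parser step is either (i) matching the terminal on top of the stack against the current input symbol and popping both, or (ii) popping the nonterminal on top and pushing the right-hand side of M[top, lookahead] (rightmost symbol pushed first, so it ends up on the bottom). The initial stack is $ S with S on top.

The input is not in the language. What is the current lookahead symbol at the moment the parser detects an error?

     Stack      Input        Action
  1  $ S        h f h h f $  expand S → h E f
  2  $ f E h    h f h h f $  match h
  3  $ f E      f h h f $    expand E → f R h
  4  $ f h R f  f h h f $    match f
  5  $ f h R    h h f $      expand R → ε
  6  $ f h      h h f $      match h
  7  $ f        h f $        error: top is terminal f but lookahead is h

h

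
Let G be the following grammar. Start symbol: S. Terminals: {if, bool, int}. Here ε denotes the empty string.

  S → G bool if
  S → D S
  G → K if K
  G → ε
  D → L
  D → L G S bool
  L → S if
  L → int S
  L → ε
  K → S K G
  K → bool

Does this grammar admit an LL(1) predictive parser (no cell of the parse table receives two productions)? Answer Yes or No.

FIRST(S) = {bool, int}
FIRST(G) = {ε, bool, int}
FIRST(D) = {ε, bool, int}
FIRST(L) = {ε, bool, int}
FIRST(K) = {bool, int}
FOLLOW(S) = {$, bool, if, int}
FOLLOW(G) = {bool, if, int}
FOLLOW(D) = {bool, int}
FOLLOW(L) = {bool, int}
FOLLOW(K) = {bool, if, int}
Cell M[D, bool] receives both D → L and D → L G S bool — the grammar is not LL(1).

No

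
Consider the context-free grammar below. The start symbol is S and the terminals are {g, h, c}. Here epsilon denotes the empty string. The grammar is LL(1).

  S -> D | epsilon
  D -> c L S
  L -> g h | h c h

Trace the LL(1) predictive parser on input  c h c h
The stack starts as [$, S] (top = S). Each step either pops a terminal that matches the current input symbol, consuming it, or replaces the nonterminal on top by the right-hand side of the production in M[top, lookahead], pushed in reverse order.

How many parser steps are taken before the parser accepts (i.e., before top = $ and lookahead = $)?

8

     Stack      Input      Action
  1  $ S        c h c h $  expand S -> D
  2  $ D        c h c h $  expand D -> c L S
  3  $ S L c    c h c h $  match c
  4  $ S L      h c h $    expand L -> h c h
  5  $ S h c h  h c h $    match h
  6  $ S h c    c h $      match c
  7  $ S h      h $        match h
  8  $ S        $          expand S -> epsilon
Accept reached after 8 steps.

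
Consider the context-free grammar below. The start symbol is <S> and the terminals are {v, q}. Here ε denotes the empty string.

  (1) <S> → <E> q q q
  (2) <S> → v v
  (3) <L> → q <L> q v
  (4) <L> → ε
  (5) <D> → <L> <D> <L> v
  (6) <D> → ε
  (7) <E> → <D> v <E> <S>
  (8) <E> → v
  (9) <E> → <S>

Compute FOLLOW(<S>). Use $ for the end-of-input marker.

FIRST(<L>): from <L>→q <L> q v we get {q}; from <L>→ε we get {ε}. So FIRST(<L>) = {ε, q}.
FIRST(<D>): from <D>→<L> <D> <L> v we get {q, v}; from <D>→ε we get {ε}. So FIRST(<D>) = {ε, q, v}.
FIRST(<S>): from <S>→<E> q q q we get {q, v}; from <S>→v v we get {v}. So FIRST(<S>) = {q, v}.
FIRST(<E>): from <E>→<D> v <E> <S> we get {q, v}; from <E>→v we get {v}; from <E>→<S> we get {q, v}. So FIRST(<E>) = {q, v}.
FOLLOW(<S>) includes $ since <S> is the start symbol.
FOLLOW(<L>): in <L>→q <L> q v, <L> is followed by q v with FIRST {q}; in <D>→<L> <D> <L> v (occurrence 1), <L> is followed by <D> <L> v with FIRST {q, v}; in <D>→<L> <D> <L> v (occurrence 2), <L> is followed by v with FIRST {v}. Thus FOLLOW(<L>) = {q, v}.
FOLLOW(<D>): in <D>→<L> <D> <L> v, <D> is followed by <L> v with FIRST {q, v}; in <E>→<D> v <E> <S>, <D> is followed by v <E> <S> with FIRST {v}. Thus FOLLOW(<D>) = {q, v}.
FOLLOW(<E>): in <S>→<E> q q q, <E> is followed by q q q with FIRST {q}; in <E>→<D> v <E> <S>, <E> is followed by <S> with FIRST {q, v}. Thus FOLLOW(<E>) = {q, v}.
FOLLOW(<S>): in <E>→<D> v <E> <S>, the suffix after <S> is empty, so FOLLOW(<S>) ⊇ FOLLOW(<E>) = {q, v}; in <E>→<S>, the suffix after <S> is empty, so FOLLOW(<S>) ⊇ FOLLOW(<E>) = {q, v}. Thus FOLLOW(<S>) = {$, q, v}.

{$, q, v}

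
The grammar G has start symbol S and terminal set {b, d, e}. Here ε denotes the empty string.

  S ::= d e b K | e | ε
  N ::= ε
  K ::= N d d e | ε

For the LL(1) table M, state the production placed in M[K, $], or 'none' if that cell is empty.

FIRST(S) = {ε, d, e}
FIRST(N) = {ε}
FIRST(K) = {ε, d}  (via N d d e)
FOLLOW(S) includes $ since S is the start symbol.
FOLLOW(S): S appears on no right-hand side. Thus FOLLOW(S) = {$}.
FOLLOW(K): in S::=d e b K, the suffix after K is empty, so FOLLOW(K) ⊇ FOLLOW(S) = {$}. Thus FOLLOW(K) = {$}.
For K ::= N d d e: FIRST(N d d e) = {d}, so it goes in M[K, t] for t ∈ {d}.
For K ::= ε: FIRST(ε) = {ε}, so it goes in M[K, t] for t ∈ {}; since ε ∈ FIRST, also for every t ∈ FOLLOW(K) = {$}.

K ::= ε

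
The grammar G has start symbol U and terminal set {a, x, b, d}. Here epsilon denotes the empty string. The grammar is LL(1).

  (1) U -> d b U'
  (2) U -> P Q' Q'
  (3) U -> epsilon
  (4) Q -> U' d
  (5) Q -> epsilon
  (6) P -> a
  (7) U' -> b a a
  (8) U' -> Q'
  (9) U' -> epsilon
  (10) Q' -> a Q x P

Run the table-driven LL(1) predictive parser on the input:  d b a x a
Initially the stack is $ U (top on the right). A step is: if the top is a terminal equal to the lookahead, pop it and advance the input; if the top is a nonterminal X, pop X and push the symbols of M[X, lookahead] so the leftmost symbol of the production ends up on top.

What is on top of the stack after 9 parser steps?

a

step 1: stack=$ U  input=d b a x a $  — expand U -> d b U'
step 2: stack=$ U' b d  input=d b a x a $  — match d
step 3: stack=$ U' b  input=b a x a $  — match b
step 4: stack=$ U'  input=a x a $  — expand U' -> Q'
step 5: stack=$ Q'  input=a x a $  — expand Q' -> a Q x P
step 6: stack=$ P x Q a  input=a x a $  — match a
step 7: stack=$ P x Q  input=x a $  — expand Q -> epsilon
step 8: stack=$ P x  input=x a $  — match x
step 9: stack=$ P  input=a $  — expand P -> a
Stack after step 9: $ a (top = a).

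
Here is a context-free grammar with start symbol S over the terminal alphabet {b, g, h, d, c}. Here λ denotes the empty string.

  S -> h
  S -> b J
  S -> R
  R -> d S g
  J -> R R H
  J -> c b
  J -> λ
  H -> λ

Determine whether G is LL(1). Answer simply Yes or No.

FIRST(S) = {b, d, h}
FIRST(R) = {d}
FIRST(J) = {λ, c, d}
FIRST(H) = {λ}
FOLLOW(S) = {$, g}
FOLLOW(R) = {$, d, g}
FOLLOW(J) = {$, g}
FOLLOW(H) = {$, g}
Each cell of M receives at most one production.

Yes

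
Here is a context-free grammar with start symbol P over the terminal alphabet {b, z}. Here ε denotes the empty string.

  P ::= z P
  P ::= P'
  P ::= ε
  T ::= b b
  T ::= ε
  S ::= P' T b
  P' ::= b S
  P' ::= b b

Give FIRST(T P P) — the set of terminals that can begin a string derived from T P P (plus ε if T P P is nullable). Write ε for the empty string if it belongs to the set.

{ε, b, z}

FIRST(T) = {ε, b}
FIRST(P') = {b}
FIRST(P) = {ε, b, z}  (via P')
FIRST(S) = {b}  (via P' T b)
FIRST(T P P): take FIRST of each symbol in turn, carrying on past any symbol whose FIRST contains ε; result {ε, b, z}.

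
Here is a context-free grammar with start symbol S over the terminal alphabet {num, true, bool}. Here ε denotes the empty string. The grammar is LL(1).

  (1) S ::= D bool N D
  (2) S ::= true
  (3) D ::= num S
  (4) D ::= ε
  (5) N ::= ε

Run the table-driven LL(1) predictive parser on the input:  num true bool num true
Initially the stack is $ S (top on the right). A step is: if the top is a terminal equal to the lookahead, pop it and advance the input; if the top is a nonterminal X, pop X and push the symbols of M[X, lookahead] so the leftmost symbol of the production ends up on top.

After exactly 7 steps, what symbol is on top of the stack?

     Stack             Input                     Action
  1  $ S               num true bool num true $  expand S ::= D bool N D
  2  $ D N bool D      num true bool num true $  expand D ::= num S
  3  $ D N bool S num  num true bool num true $  match num
  4  $ D N bool S      true bool num true $      expand S ::= true
  5  $ D N bool true   true bool num true $      match true
  6  $ D N bool        bool num true $           match bool
  7  $ D N             num true $                expand N ::= ε
Stack after step 7: $ D (top = D).

D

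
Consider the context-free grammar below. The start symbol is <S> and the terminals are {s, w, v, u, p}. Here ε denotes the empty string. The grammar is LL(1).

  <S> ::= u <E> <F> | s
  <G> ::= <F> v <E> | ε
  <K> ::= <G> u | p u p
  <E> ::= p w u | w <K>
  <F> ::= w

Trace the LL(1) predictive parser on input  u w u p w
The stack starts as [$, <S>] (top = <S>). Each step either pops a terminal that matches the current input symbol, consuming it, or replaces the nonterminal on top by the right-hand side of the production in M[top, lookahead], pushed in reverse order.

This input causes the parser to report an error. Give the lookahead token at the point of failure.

step 1: stack=$ <S>  input=u w u p w $  — expand <S> ::= u <E> <F>
step 2: stack=$ <F> <E> u  input=u w u p w $  — match u
step 3: stack=$ <F> <E>  input=w u p w $  — expand <E> ::= w <K>
step 4: stack=$ <F> <K> w  input=w u p w $  — match w
step 5: stack=$ <F> <K>  input=u p w $  — expand <K> ::= <G> u
step 6: stack=$ <F> u <G>  input=u p w $  — expand <G> ::= ε
step 7: stack=$ <F> u  input=u p w $  — match u
step 8: stack=$ <F>  input=p w $  — error: M[<F>, p] is empty

p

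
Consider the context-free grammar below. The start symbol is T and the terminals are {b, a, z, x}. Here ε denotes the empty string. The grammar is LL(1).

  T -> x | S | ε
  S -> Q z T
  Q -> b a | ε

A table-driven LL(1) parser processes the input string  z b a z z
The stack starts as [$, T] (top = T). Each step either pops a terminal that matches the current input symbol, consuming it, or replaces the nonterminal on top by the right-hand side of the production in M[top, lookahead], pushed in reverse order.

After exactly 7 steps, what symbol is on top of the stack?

     Stack    Input        Action
  1  $ T      z b a z z $  expand T -> S
  2  $ S      z b a z z $  expand S -> Q z T
  3  $ T z Q  z b a z z $  expand Q -> ε
  4  $ T z    z b a z z $  match z
  5  $ T      b a z z $    expand T -> S
  6  $ S      b a z z $    expand S -> Q z T
  7  $ T z Q  b a z z $    expand Q -> b a
Stack after step 7: $ T z a b (top = b).

b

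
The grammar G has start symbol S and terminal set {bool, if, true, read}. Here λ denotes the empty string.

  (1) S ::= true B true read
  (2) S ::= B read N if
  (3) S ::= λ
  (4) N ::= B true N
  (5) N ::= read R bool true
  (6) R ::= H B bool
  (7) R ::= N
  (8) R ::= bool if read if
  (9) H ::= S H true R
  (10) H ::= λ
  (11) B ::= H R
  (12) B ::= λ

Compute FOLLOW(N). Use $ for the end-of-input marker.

{bool, if, read, true}

FIRST(S) = {λ, bool, read, true}  (via B read N if)
FIRST(H) = {λ, bool, read, true}  (via S H true R)
FIRST(N) = {bool, read, true}  (via B true N)
FIRST(R) = {bool, read, true}  (via H B bool, N)
FIRST(B) = {λ, bool, read, true}  (via H R)
FOLLOW(S) includes $ since S is the start symbol.
FOLLOW(S): in H::=S H true R, S is followed by H true R with FIRST {bool, read, true}. Thus FOLLOW(S) = {$, bool, read, true}.
FOLLOW(H): in R::=H B bool, H is followed by B bool with FIRST {bool, read, true}; in H::=S H true R, H is followed by true R with FIRST {true}; in B::=H R, H is followed by R with FIRST {bool, read, true}. Thus FOLLOW(H) = {bool, read, true}.
FOLLOW(B): in S::=true B true read, B is followed by true read with FIRST {true}; in S::=B read N if, B is followed by read N if with FIRST {read}; in N::=B true N, B is followed by true N with FIRST {true}; in R::=H B bool, B is followed by bool with FIRST {bool}. Thus FOLLOW(B) = {bool, read, true}.
FOLLOW(R): in N::=read R bool true, R is followed by bool true with FIRST {bool}; in H::=S H true R, the suffix after R is empty, so FOLLOW(R) ⊇ FOLLOW(H) = {bool, read, true}; in B::=H R, the suffix after R is empty, so FOLLOW(R) ⊇ FOLLOW(B) = {bool, read, true}. Thus FOLLOW(R) = {bool, read, true}.
FOLLOW(N): in S::=B read N if, N is followed by if with FIRST {if}; in N::=B true N, the suffix after N is empty (adds nothing new); in R::=N, the suffix after N is empty, so FOLLOW(N) ⊇ FOLLOW(R) = {bool, read, true}. Thus FOLLOW(N) = {bool, if, read, true}.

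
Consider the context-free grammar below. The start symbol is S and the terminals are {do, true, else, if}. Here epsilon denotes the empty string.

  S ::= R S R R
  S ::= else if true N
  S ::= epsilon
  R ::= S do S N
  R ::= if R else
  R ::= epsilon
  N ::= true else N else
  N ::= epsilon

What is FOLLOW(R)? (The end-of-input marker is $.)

FIRST(N): from N::=true else N else we get {true}; from N::=epsilon we get {epsilon}. So FIRST(N) = {epsilon, true}.
FIRST(S): from S::=R S R R we get {epsilon, do, else, if}; from S::=else if true N we get {else}; from S::=epsilon we get {epsilon}. So FIRST(S) = {epsilon, do, else, if}.
FIRST(R): from R::=S do S N we get {do, else, if}; from R::=if R else we get {if}; from R::=epsilon we get {epsilon}. So FIRST(R) = {epsilon, do, else, if}.
FOLLOW(S) includes $ since S is the start symbol.
FOLLOW(S): in S::=R S R R, S is followed by R R with FIRST {epsilon, do, else, if}; in S::=R S R R, the suffix after S is nullable (adds nothing new); in R::=S do S N (occurrence 1), S is followed by do S N with FIRST {do}; in R::=S do S N (occurrence 2), S is followed by N with FIRST {epsilon, true}; in R::=S do S N (occurrence 2), the suffix after S is nullable, so FOLLOW(S) ⊇ FOLLOW(R) = {$, do, else, if, true}. Thus FOLLOW(S) = {$, do, else, if, true}.
FOLLOW(R): in S::=R S R R (occurrence 1), R is followed by S R R with FIRST {epsilon, do, else, if}; in S::=R S R R (occurrence 1), the suffix after R is nullable, so FOLLOW(R) ⊇ FOLLOW(S) = {$, do, else, if, true}; in S::=R S R R (occurrence 2), R is followed by R with FIRST {epsilon, do, else, if}; in S::=R S R R (occurrence 2), the suffix after R is nullable, so FOLLOW(R) ⊇ FOLLOW(S) = {$, do, else, if, true}; in S::=R S R R (occurrence 3), the suffix after R is empty, so FOLLOW(R) ⊇ FOLLOW(S) = {$, do, else, if, true}; in R::=if R else, R is followed by else with FIRST {else}. Thus FOLLOW(R) = {$, do, else, if, true}.
FOLLOW(N): in S::=else if true N, the suffix after N is empty, so FOLLOW(N) ⊇ FOLLOW(S) = {$, do, else, if, true}; in R::=S do S N, the suffix after N is empty, so FOLLOW(N) ⊇ FOLLOW(R) = {$, do, else, if, true}; in N::=true else N else, N is followed by else with FIRST {else}. Thus FOLLOW(N) = {$, do, else, if, true}.

{$, do, else, if, true}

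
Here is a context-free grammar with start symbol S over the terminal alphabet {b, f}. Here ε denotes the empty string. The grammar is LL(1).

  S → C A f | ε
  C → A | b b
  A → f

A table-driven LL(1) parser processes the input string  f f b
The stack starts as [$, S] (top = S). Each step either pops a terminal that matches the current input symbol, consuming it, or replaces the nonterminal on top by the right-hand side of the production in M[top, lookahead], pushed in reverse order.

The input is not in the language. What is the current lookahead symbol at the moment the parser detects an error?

     Stack    Input    Action
  1  $ S      f f b $  expand S → C A f
  2  $ f A C  f f b $  expand C → A
  3  $ f A A  f f b $  expand A → f
  4  $ f A f  f f b $  match f
  5  $ f A    f b $    expand A → f
  6  $ f f    f b $    match f
  7  $ f      b $      error: top is terminal f but lookahead is b

b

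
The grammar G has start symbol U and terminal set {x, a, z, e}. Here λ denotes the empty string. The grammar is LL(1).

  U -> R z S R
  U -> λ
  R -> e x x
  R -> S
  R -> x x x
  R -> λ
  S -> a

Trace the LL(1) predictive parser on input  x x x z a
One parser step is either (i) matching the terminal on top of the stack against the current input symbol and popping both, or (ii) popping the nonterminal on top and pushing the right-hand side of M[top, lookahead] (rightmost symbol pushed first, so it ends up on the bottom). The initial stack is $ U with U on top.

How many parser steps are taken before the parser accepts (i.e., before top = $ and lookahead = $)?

     Stack          Input        Action
  1  $ U            x x x z a $  expand U -> R z S R
  2  $ R S z R      x x x z a $  expand R -> x x x
  3  $ R S z x x x  x x x z a $  match x
  4  $ R S z x x    x x z a $    match x
  5  $ R S z x      x z a $      match x
  6  $ R S z        z a $        match z
  7  $ R S          a $          expand S -> a
  8  $ R a          a $          match a
  9  $ R            $            expand R -> λ
Accept reached after 9 steps.

9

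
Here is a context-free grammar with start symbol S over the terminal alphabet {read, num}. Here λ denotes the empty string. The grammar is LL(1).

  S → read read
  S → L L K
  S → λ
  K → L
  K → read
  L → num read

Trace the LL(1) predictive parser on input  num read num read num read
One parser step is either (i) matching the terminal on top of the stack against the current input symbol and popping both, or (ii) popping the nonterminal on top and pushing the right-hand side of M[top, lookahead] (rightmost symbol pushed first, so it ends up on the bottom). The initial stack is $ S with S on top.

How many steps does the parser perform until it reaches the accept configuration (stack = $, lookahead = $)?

11

step 1: stack=$ S  input=num read num read num read $  — expand S → L L K
step 2: stack=$ K L L  input=num read num read num read $  — expand L → num read
step 3: stack=$ K L read num  input=num read num read num read $  — match num
step 4: stack=$ K L read  input=read num read num read $  — match read
step 5: stack=$ K L  input=num read num read $  — expand L → num read
step 6: stack=$ K read num  input=num read num read $  — match num
step 7: stack=$ K read  input=read num read $  — match read
step 8: stack=$ K  input=num read $  — expand K → L
step 9: stack=$ L  input=num read $  — expand L → num read
step 10: stack=$ read num  input=num read $  — match num
step 11: stack=$ read  input=read $  — match read
Accept reached after 11 steps.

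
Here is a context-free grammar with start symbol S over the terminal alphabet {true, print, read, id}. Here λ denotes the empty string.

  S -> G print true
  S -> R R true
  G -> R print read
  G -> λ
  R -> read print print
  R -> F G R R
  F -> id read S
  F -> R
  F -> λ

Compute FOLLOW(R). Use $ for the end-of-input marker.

{id, print, read, true}

FIRST(S) = {id, print, read}  (via G print true, R R true)
FIRST(G) = {λ, id, read}  (via R print read)
FIRST(R) = {id, read}  (via F G R R)
FIRST(F) = {λ, id, read}  (via R)
FOLLOW(S) includes $ since S is the start symbol.
FOLLOW(G): in S->G print true, G is followed by print true with FIRST {print}; in R->F G R R, G is followed by R R with FIRST {id, read}. Thus FOLLOW(G) = {id, print, read}.
FOLLOW(F): in R->F G R R, F is followed by G R R with FIRST {id, read}. Thus FOLLOW(F) = {id, read}.
FOLLOW(S): in F->id read S, the suffix after S is empty, so FOLLOW(S) ⊇ FOLLOW(F) = {id, read}. Thus FOLLOW(S) = {$, id, read}.
FOLLOW(R): in S->R R true (occurrence 1), R is followed by R true with FIRST {id, read}; in S->R R true (occurrence 2), R is followed by true with FIRST {true}; in G->R print read, R is followed by print read with FIRST {print}; in R->F G R R (occurrence 1), R is followed by R with FIRST {id, read}; in R->F G R R (occurrence 2), the suffix after R is empty (adds nothing new); in F->R, the suffix after R is empty, so FOLLOW(R) ⊇ FOLLOW(F) = {id, read}. Thus FOLLOW(R) = {id, print, read, true}.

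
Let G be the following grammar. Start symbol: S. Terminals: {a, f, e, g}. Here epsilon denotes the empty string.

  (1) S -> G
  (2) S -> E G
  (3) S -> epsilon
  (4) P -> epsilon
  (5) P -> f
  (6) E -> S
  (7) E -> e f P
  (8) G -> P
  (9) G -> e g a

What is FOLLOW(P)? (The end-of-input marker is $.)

FIRST(P) = {epsilon, f}
FIRST(G) = {epsilon, e, f}  (via P)
FIRST(S) = {epsilon, e, f}  (via G, E G)
FIRST(E) = {epsilon, e, f}  (via S)
FOLLOW(S) includes $ since S is the start symbol.
FOLLOW(S): in E->S, the suffix after S is empty, so FOLLOW(S) ⊇ FOLLOW(E) = {$, e, f}. Thus FOLLOW(S) = {$, e, f}.
FOLLOW(E): in S->E G, E is followed by G with FIRST {epsilon, e, f}; in S->E G, the suffix after E is nullable, so FOLLOW(E) ⊇ FOLLOW(S) = {$, e, f}. Thus FOLLOW(E) = {$, e, f}.
FOLLOW(G): in S->G, the suffix after G is empty, so FOLLOW(G) ⊇ FOLLOW(S) = {$, e, f}; in S->E G, the suffix after G is empty, so FOLLOW(G) ⊇ FOLLOW(S) = {$, e, f}. Thus FOLLOW(G) = {$, e, f}.
FOLLOW(P): in E->e f P, the suffix after P is empty, so FOLLOW(P) ⊇ FOLLOW(E) = {$, e, f}; in G->P, the suffix after P is empty, so FOLLOW(P) ⊇ FOLLOW(G) = {$, e, f}. Thus FOLLOW(P) = {$, e, f}.

{$, e, f}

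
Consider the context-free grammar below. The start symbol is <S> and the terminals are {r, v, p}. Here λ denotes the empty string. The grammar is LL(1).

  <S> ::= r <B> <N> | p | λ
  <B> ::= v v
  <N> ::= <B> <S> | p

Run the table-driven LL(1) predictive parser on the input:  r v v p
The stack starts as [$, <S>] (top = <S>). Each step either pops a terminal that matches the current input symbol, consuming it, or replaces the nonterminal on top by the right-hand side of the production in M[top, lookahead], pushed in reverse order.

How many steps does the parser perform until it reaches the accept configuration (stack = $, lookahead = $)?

7

     Stack        Input      Action
  1  $ <S>        r v v p $  expand <S> ::= r <B> <N>
  2  $ <N> <B> r  r v v p $  match r
  3  $ <N> <B>    v v p $    expand <B> ::= v v
  4  $ <N> v v    v v p $    match v
  5  $ <N> v      v p $      match v
  6  $ <N>        p $        expand <N> ::= p
  7  $ p          p $        match p
Accept reached after 7 steps.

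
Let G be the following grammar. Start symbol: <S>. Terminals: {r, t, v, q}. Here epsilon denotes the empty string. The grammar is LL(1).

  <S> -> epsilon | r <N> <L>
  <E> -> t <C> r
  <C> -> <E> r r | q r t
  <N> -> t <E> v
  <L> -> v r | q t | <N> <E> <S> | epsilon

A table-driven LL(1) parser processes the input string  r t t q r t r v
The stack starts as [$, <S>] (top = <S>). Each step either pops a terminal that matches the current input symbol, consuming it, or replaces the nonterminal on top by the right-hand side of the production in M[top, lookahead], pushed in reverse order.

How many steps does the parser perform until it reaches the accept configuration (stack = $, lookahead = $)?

      Stack            Input              Action
   1  $ <S>            r t t q r t r v $  expand <S> -> r <N> <L>
   2  $ <L> <N> r      r t t q r t r v $  match r
   3  $ <L> <N>        t t q r t r v $    expand <N> -> t <E> v
   4  $ <L> v <E> t    t t q r t r v $    match t
   5  $ <L> v <E>      t q r t r v $      expand <E> -> t <C> r
   6  $ <L> v r <C> t  t q r t r v $      match t
   7  $ <L> v r <C>    q r t r v $        expand <C> -> q r t
   8  $ <L> v r t r q  q r t r v $        match q
   9  $ <L> v r t r    r t r v $          match r
  10  $ <L> v r t      t r v $            match t
  11  $ <L> v r        r v $              match r
  12  $ <L> v          v $                match v
  13  $ <L>            $                  expand <L> -> epsilon
Accept reached after 13 steps.

13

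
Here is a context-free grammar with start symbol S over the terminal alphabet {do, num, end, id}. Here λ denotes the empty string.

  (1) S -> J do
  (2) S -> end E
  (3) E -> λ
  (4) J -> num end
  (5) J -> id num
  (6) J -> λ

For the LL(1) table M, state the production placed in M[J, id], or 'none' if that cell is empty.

J -> id num

FIRST(E) = {λ}
FIRST(J) = {λ, id, num}
FIRST(S) = {do, end, id, num}  (via J do)
FOLLOW(S) includes $ since S is the start symbol.
FOLLOW(J): in S->J do, J is followed by do with FIRST {do}. Thus FOLLOW(J) = {do}.
For J -> num end: FIRST(num end) = {num}, so it goes in M[J, t] for t ∈ {num}.
For J -> id num: FIRST(id num) = {id}, so it goes in M[J, t] for t ∈ {id}.
For J -> λ: FIRST(λ) = {λ}, so it goes in M[J, t] for t ∈ {}; since λ ∈ FIRST, also for every t ∈ FOLLOW(J) = {do}.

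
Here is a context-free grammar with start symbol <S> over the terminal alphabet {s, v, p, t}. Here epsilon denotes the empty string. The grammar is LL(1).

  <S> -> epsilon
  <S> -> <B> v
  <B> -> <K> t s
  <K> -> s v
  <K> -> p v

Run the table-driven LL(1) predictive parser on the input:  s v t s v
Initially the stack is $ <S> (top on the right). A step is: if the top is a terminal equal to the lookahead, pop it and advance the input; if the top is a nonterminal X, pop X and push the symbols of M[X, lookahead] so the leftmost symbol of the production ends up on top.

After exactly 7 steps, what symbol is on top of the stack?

v

     Stack        Input        Action
  1  $ <S>        s v t s v $  expand <S> -> <B> v
  2  $ v <B>      s v t s v $  expand <B> -> <K> t s
  3  $ v s t <K>  s v t s v $  expand <K> -> s v
  4  $ v s t v s  s v t s v $  match s
  5  $ v s t v    v t s v $    match v
  6  $ v s t      t s v $      match t
  7  $ v s        s v $        match s
Stack after step 7: $ v (top = v).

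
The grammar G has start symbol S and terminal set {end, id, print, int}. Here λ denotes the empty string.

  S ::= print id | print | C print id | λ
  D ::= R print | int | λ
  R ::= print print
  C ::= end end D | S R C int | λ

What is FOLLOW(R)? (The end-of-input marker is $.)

FIRST(R): from R::=print print we get {print}. So FIRST(R) = {print}.
FIRST(D): from D::=R print we get {print}; from D::=int we get {int}; from D::=λ we get {λ}. So FIRST(D) = {λ, int, print}.
FIRST(S): from S::=print id we get {print}; from S::=print we get {print}; from S::=C print id we get {end, print}; from S::=λ we get {λ}. So FIRST(S) = {λ, end, print}.
FIRST(C): from C::=end end D we get {end}; from C::=S R C int we get {end, print}; from C::=λ we get {λ}. So FIRST(C) = {λ, end, print}.
FOLLOW(S) includes $ since S is the start symbol.
FOLLOW(S): in C::=S R C int, S is followed by R C int with FIRST {print}. Thus FOLLOW(S) = {$, print}.
FOLLOW(R): in D::=R print, R is followed by print with FIRST {print}; in C::=S R C int, R is followed by C int with FIRST {end, int, print}. Thus FOLLOW(R) = {end, int, print}.
FOLLOW(C): in S::=C print id, C is followed by print id with FIRST {print}; in C::=S R C int, C is followed by int with FIRST {int}. Thus FOLLOW(C) = {int, print}.
FOLLOW(D): in C::=end end D, the suffix after D is empty, so FOLLOW(D) ⊇ FOLLOW(C) = {int, print}. Thus FOLLOW(D) = {int, print}.

{end, int, print}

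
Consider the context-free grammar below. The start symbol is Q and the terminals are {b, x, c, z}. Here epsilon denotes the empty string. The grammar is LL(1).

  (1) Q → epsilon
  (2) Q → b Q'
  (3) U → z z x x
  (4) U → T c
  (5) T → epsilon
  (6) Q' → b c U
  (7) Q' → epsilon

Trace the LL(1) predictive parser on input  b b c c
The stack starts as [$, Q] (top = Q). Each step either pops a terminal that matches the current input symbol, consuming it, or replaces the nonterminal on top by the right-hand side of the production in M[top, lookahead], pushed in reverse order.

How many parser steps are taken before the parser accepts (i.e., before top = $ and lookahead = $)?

step 1: stack=$ Q  input=b b c c $  — expand Q → b Q'
step 2: stack=$ Q' b  input=b b c c $  — match b
step 3: stack=$ Q'  input=b c c $  — expand Q' → b c U
step 4: stack=$ U c b  input=b c c $  — match b
step 5: stack=$ U c  input=c c $  — match c
step 6: stack=$ U  input=c $  — expand U → T c
step 7: stack=$ c T  input=c $  — expand T → epsilon
step 8: stack=$ c  input=c $  — match c
Accept reached after 8 steps.

8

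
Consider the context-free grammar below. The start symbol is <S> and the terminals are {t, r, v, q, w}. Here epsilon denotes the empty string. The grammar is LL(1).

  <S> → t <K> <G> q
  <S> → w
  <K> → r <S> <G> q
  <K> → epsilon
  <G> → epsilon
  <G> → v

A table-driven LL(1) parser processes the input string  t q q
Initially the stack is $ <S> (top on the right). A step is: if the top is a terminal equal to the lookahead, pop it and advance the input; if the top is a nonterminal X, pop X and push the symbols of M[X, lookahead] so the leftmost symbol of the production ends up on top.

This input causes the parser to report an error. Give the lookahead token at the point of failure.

     Stack          Input    Action
  1  $ <S>          t q q $  expand <S> → t <K> <G> q
  2  $ q <G> <K> t  t q q $  match t
  3  $ q <G> <K>    q q $    expand <K> → epsilon
  4  $ q <G>        q q $    expand <G> → epsilon
  5  $ q            q q $    match q
  6  $              q $      error: stack empty but input remains

q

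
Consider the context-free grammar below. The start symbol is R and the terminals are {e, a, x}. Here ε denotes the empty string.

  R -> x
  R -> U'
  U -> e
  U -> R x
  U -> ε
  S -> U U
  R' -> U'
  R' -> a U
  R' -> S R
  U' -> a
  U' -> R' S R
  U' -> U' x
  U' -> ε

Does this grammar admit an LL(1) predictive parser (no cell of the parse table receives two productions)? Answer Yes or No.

FIRST(R) = {ε, a, e, x}
FIRST(U) = {ε, a, e, x}
FIRST(S) = {ε, a, e, x}
FIRST(R') = {ε, a, e, x}
FIRST(U') = {ε, a, e, x}
FOLLOW(R) = {$, a, e, x}
FOLLOW(U) = {$, a, e, x}
FOLLOW(S) = {$, a, e, x}
FOLLOW(R') = {$, a, e, x}
FOLLOW(U') = {$, a, e, x}
Cell M[R, x] receives both R -> x and R -> U' — the grammar is not LL(1).

No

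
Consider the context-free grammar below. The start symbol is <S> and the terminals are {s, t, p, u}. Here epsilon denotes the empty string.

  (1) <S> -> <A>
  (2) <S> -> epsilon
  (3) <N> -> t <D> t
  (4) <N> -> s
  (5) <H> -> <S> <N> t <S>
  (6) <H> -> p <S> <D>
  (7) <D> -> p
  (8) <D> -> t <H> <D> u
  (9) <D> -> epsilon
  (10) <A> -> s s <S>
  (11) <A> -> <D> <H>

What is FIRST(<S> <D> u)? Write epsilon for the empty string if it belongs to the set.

FIRST(<N>) = {s, t}
FIRST(<D>) = {epsilon, p, t}
FIRST(<S>) = {epsilon, p, s, t}  (via <A>)
FIRST(<H>) = {p, s, t}  (via <S> <N> t <S>)
FIRST(<A>) = {p, s, t}  (via <D> <H>)
FIRST(<S> <D> u): take FIRST of each symbol in turn, carrying on past any symbol whose FIRST contains epsilon; result {p, s, t, u}.

{p, s, t, u}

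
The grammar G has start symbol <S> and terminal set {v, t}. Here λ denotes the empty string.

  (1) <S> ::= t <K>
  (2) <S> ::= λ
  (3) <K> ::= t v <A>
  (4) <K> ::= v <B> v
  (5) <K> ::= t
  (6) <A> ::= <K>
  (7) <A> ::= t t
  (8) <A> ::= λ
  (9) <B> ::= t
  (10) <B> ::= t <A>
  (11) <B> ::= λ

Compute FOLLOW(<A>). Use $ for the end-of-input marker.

FIRST(<S>) = {λ, t}
FIRST(<K>) = {t, v}
FIRST(<B>) = {λ, t}
FIRST(<A>) = {λ, t, v}  (via <K>)
FOLLOW(<S>) includes $ since <S> is the start symbol.
FOLLOW(<S>): <S> appears on no right-hand side. Thus FOLLOW(<S>) = {$}.
FOLLOW(<B>): in <K>::=v <B> v, <B> is followed by v with FIRST {v}. Thus FOLLOW(<B>) = {v}.
FOLLOW(<K>): in <S>::=t <K>, the suffix after <K> is empty, so FOLLOW(<K>) ⊇ FOLLOW(<S>) = {$}; in <A>::=<K>, the suffix after <K> is empty, so FOLLOW(<K>) ⊇ FOLLOW(<A>) = {$, v}. Thus FOLLOW(<K>) = {$, v}.
FOLLOW(<A>): in <K>::=t v <A>, the suffix after <A> is empty, so FOLLOW(<A>) ⊇ FOLLOW(<K>) = {$, v}; in <B>::=t <A>, the suffix after <A> is empty, so FOLLOW(<A>) ⊇ FOLLOW(<B>) = {v}. Thus FOLLOW(<A>) = {$, v}.

{$, v}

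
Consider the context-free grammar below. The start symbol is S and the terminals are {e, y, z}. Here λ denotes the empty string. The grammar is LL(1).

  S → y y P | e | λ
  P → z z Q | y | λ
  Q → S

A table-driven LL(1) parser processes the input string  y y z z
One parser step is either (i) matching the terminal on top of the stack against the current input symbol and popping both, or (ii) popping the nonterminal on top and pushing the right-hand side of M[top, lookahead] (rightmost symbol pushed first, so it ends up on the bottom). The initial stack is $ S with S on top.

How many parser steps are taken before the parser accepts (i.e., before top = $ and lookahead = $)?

step 1: stack=$ S  input=y y z z $  — expand S → y y P
step 2: stack=$ P y y  input=y y z z $  — match y
step 3: stack=$ P y  input=y z z $  — match y
step 4: stack=$ P  input=z z $  — expand P → z z Q
step 5: stack=$ Q z z  input=z z $  — match z
step 6: stack=$ Q z  input=z $  — match z
step 7: stack=$ Q  input=$  — expand Q → S
step 8: stack=$ S  input=$  — expand S → λ
Accept reached after 8 steps.

8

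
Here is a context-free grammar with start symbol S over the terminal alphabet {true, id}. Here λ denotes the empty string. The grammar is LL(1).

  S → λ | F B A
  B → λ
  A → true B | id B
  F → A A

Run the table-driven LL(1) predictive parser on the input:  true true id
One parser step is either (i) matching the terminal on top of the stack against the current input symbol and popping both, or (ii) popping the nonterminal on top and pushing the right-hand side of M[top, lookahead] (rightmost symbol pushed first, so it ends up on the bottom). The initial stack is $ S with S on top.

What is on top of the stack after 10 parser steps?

id

step 1: stack=$ S  input=true true id $  — expand S → F B A
step 2: stack=$ A B F  input=true true id $  — expand F → A A
step 3: stack=$ A B A A  input=true true id $  — expand A → true B
step 4: stack=$ A B A B true  input=true true id $  — match true
step 5: stack=$ A B A B  input=true id $  — expand B → λ
step 6: stack=$ A B A  input=true id $  — expand A → true B
step 7: stack=$ A B B true  input=true id $  — match true
step 8: stack=$ A B B  input=id $  — expand B → λ
step 9: stack=$ A B  input=id $  — expand B → λ
step 10: stack=$ A  input=id $  — expand A → id B
Stack after step 10: $ B id (top = id).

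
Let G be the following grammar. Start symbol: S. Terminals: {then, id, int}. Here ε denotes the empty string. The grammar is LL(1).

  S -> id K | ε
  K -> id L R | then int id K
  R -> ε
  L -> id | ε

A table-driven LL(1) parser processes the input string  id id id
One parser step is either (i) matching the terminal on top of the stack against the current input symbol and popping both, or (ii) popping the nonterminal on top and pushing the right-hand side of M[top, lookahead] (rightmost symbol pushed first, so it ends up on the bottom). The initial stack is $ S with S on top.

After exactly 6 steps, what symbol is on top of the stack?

R

     Stack     Input       Action
  1  $ S       id id id $  expand S -> id K
  2  $ K id    id id id $  match id
  3  $ K       id id $     expand K -> id L R
  4  $ R L id  id id $     match id
  5  $ R L     id $        expand L -> id
  6  $ R id    id $        match id
Stack after step 6: $ R (top = R).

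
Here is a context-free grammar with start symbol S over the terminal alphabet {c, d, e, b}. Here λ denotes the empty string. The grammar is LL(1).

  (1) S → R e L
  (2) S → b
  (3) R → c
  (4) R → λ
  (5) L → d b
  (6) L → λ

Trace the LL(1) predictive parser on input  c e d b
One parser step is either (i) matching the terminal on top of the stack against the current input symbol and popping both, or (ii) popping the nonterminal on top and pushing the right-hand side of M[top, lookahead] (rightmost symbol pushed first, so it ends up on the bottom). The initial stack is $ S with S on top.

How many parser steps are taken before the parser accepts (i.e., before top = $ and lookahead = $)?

     Stack    Input      Action
  1  $ S      c e d b $  expand S → R e L
  2  $ L e R  c e d b $  expand R → c
  3  $ L e c  c e d b $  match c
  4  $ L e    e d b $    match e
  5  $ L      d b $      expand L → d b
  6  $ b d    d b $      match d
  7  $ b      b $        match b
Accept reached after 7 steps.

7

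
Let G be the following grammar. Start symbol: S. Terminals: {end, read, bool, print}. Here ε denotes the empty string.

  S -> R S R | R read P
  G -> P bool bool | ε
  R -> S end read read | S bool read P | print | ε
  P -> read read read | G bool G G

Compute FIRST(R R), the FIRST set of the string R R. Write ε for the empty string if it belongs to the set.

{ε, print, read}

FIRST(S): from S->R S R we get {print, read}; from S->R read P we get {print, read}. So FIRST(S) = {print, read}.
FIRST(R): from R->S end read read we get {print, read}; from R->S bool read P we get {print, read}; from R->print we get {print}; from R->ε we get {ε}. So FIRST(R) = {ε, print, read}.
FIRST(G): from G->P bool bool we get {bool, read}; from G->ε we get {ε}. So FIRST(G) = {ε, bool, read}.
FIRST(P): from P->read read read we get {read}; from P->G bool G G we get {bool, read}. So FIRST(P) = {bool, read}.
FIRST(R R): take FIRST of each symbol in turn, carrying on past any symbol whose FIRST contains ε; result {ε, print, read}.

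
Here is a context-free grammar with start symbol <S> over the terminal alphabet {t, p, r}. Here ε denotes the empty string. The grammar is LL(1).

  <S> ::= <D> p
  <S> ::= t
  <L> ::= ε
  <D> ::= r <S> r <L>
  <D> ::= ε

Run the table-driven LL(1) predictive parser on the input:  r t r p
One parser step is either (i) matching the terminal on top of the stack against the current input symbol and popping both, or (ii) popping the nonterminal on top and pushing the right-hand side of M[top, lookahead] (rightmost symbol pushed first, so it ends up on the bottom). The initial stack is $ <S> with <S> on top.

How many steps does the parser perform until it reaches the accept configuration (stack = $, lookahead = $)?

step 1: stack=$ <S>  input=r t r p $  — expand <S> ::= <D> p
step 2: stack=$ p <D>  input=r t r p $  — expand <D> ::= r <S> r <L>
step 3: stack=$ p <L> r <S> r  input=r t r p $  — match r
step 4: stack=$ p <L> r <S>  input=t r p $  — expand <S> ::= t
step 5: stack=$ p <L> r t  input=t r p $  — match t
step 6: stack=$ p <L> r  input=r p $  — match r
step 7: stack=$ p <L>  input=p $  — expand <L> ::= ε
step 8: stack=$ p  input=p $  — match p
Accept reached after 8 steps.

8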